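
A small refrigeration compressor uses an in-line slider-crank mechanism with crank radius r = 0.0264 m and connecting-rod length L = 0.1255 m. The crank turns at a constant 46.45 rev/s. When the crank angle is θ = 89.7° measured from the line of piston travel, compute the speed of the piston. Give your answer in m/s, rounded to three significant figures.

7.71

ω = 2π·46.5 = 291.9 rad/s
For an in-line slider-crank, x = r cosθ + √(L² − r² sin²θ), so v = −rω sinθ·[1 + r cosθ/√(L² − r² sin²θ)].
With r = 0.0264 m, L = 0.1255 m, θ = 89.7°: √(L² − r² sin²θ) = 0.12269 m.
v = −0.0264·291.9·0.99999·[1 + 0.0264·0.00524/0.12269] = -7.7135 m/s.
|v| = 7.7135 m/s.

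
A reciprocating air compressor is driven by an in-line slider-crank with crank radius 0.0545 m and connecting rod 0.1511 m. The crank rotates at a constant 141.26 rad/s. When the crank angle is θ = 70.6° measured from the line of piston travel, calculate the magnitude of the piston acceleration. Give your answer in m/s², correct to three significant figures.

42.2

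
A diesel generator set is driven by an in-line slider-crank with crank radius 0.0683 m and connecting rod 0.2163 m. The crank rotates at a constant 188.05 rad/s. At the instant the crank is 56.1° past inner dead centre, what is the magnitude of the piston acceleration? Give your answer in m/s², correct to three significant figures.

1070

ω = 188.1 rad/s
x(θ) = r cosθ + √(L² − r² sin²θ); with ω constant, a = ω²·d²x/dθ².
d²x/dθ² = −r cosθ − r²(cos2θ)/√u − r⁴ sin²2θ/(4u^{3/2}),  u = L² − r² sin²θ = 0.043572 m².
Substituting r = 0.0683 m, L = 0.2163 m, θ = 56.1°: d²x/dθ² = -0.030163 m.
a = ω²·d²x/dθ² = (188.1)²·(-0.030163) = -1066.6 m/s²;  |a| = 1066.6 m/s².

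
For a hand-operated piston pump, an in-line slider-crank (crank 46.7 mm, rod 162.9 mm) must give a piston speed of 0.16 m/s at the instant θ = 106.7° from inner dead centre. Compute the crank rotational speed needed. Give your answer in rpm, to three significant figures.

For an in-line slider-crank, |v_piston| = rω|sinθ|·[1 + r cosθ/√(L² − r² sin²θ)].
With r = 0.0467 m, L = 0.1629 m, θ = 106.7°: the bracketed kinematic factor |dx/dθ| = 0.040898 m.
ω = v/|dx/dθ| = 0.16/0.040898 = 3.9122 rad/s.
N = 60ω/(2π) = 37.358 rpm.

37.4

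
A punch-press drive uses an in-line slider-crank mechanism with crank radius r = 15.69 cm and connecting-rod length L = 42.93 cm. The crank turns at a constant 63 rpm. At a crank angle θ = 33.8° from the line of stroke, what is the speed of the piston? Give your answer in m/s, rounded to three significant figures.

ω = 2π·63/60 = 6.597 rad/s
For an in-line slider-crank, x = r cosθ + √(L² − r² sin²θ), so v = −rω sinθ·[1 + r cosθ/√(L² − r² sin²θ)].
With r = 0.1569 m, L = 0.4293 m, θ = 33.8°: √(L² − r² sin²θ) = 0.42033 m.
v = −0.1569·6.597·0.55630·[1 + 0.1569·0.83098/0.42033] = -0.75445 m/s.
|v| = 0.75445 m/s.

0.754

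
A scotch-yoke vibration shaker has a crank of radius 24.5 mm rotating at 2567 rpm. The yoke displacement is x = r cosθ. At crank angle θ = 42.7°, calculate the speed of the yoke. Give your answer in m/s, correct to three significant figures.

ω = 268.8 rad/s (from 2567 rpm).
x = r cosθ ⇒ ẋ = −rω sinθ.
|v| = rω|sinθ| = 0.0245·268.8·|sin 42.7°| = 4.4663 m/s.

4.47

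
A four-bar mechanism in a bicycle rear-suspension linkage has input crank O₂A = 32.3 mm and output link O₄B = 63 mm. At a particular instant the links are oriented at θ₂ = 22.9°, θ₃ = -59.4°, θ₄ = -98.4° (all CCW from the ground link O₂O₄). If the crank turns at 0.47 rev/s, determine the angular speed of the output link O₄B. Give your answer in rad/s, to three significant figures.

2.38

ω₂ = 2.953 rad/s (from 0.47 rev/s).
Differentiating the loop-closure r₂e^{iθ₂}+r₃e^{iθ₃}=r₁+r₄e^{iθ₄} gives r₂ω₂e^{iθ₂}+r₃ω₃e^{iθ₃}=r₄ω₄e^{iθ₄}.
Eliminating the other unknown: ω₄ = r₂ω₂ sin(θ₂−θ₃) / [r₄ sin(θ₄−θ₃)].
Numerator sine = +0.99098; denominator sine = -0.62932.
Result = 0.0323·2.953·(+0.99098) / (0.063·(-0.62932)) = -2.3842 rad/s; magnitude 2.3842 rad/s.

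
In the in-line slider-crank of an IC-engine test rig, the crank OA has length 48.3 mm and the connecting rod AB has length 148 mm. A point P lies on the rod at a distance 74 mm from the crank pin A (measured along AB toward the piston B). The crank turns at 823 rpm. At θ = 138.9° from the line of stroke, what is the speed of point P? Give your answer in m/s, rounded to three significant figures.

2.86

ω = 86.18 rad/s.  Crank-pin speed |V_A| = rω = 4.1627 m/s, perpendicular to OA.
Rod angle: sinφ = −(r/L) sinθ ⇒ φ = -12.388°; ω_rod = −rω cosθ/√(L²−r²sin²θ) = +21.7 rad/s.
V_P = V_A + ω_rod × AP, with AP = 0.074 m along the rod.
Components: V_Px = −rω sinθ − a·ω_rod·sinφ = -2.392 m/s;  V_Py = rω cosθ + a·ω_rod·cosφ = -1.5684 m/s.
|V_P| = √(V_Px² + V_Py²) = 2.8603 m/s.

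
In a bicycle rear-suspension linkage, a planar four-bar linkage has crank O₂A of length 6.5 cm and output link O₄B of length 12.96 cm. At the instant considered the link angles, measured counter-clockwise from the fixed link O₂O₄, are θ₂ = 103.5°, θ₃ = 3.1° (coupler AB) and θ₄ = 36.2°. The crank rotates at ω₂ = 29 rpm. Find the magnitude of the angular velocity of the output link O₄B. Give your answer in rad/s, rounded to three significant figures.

2.74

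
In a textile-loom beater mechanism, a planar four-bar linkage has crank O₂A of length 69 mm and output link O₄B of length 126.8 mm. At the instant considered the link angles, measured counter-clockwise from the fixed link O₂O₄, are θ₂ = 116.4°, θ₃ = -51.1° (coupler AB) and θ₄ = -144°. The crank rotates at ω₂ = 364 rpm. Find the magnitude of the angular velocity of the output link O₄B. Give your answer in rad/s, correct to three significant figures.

4.50

ω₂ = 38.12 rad/s (from 364 rpm).
Differentiating the loop-closure r₂e^{iθ₂}+r₃e^{iθ₃}=r₁+r₄e^{iθ₄} gives r₂ω₂e^{iθ₂}+r₃ω₃e^{iθ₃}=r₄ω₄e^{iθ₄}.
Eliminating the other unknown: ω₄ = r₂ω₂ sin(θ₂−θ₃) / [r₄ sin(θ₄−θ₃)].
Numerator sine = +0.21644; denominator sine = -0.99872.
Result = 0.069·38.12·(+0.21644) / (0.1268·(-0.99872)) = -4.4952 rad/s; magnitude 4.4952 rad/s.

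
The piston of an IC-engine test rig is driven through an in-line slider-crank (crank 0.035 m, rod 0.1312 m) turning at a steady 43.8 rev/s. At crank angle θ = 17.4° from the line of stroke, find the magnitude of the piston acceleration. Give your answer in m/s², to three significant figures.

ω = 2π·43.8 = 275.2 rad/s
x(θ) = r cosθ + √(L² − r² sin²θ); with ω constant, a = ω²·d²x/dθ².
d²x/dθ² = −r cosθ − r²(cos2θ)/√u − r⁴ sin²2θ/(4u^{3/2}),  u = L² − r² sin²θ = 0.0171039 m².
Substituting r = 0.035 m, L = 0.1312 m, θ = 17.4°: d²x/dθ² = -0.041145 m.
a = ω²·d²x/dθ² = (275.2)²·(-0.041145) = -3116.2 m/s²;  |a| = 3116.2 m/s².

3120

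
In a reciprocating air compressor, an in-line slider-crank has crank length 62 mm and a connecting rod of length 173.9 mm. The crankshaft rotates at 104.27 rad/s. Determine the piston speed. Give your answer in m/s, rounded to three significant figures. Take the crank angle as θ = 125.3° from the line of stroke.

4.14

ω = 104.3 rad/s
For an in-line slider-crank, x = r cosθ + √(L² − r² sin²θ), so v = −rω sinθ·[1 + r cosθ/√(L² − r² sin²θ)].
With r = 0.062 m, L = 0.1739 m, θ = 125.3°: √(L² − r² sin²θ) = 0.16638 m.
v = −0.062·104.3·0.81614·[1 + 0.062·-0.57786/0.16638] = -4.14 m/s.
|v| = 4.14 m/s.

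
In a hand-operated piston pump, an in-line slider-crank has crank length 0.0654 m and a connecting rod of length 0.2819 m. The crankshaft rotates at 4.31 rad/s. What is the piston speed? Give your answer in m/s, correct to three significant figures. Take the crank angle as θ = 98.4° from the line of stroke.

0.269

ω = 4.31 rad/s
For an in-line slider-crank, x = r cosθ + √(L² − r² sin²θ), so v = −rω sinθ·[1 + r cosθ/√(L² − r² sin²θ)].
With r = 0.0654 m, L = 0.2819 m, θ = 98.4°: √(L² − r² sin²θ) = 0.27438 m.
v = −0.0654·4.31·0.98927·[1 + 0.0654·-0.14608/0.27438] = -0.26914 m/s.
|v| = 0.26914 m/s.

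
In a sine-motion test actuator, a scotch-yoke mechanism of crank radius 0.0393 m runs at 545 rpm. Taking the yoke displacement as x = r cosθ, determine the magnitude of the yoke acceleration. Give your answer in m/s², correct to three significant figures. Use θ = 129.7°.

81.8

ω = 57.07 rad/s (from 545 rpm).
x = r cosθ ⇒ ẍ = −rω² cosθ (ω constant).
|a| = rω²|cosθ| = 0.0393·(57.07)²·|cos 129.7°| = 81.768 m/s².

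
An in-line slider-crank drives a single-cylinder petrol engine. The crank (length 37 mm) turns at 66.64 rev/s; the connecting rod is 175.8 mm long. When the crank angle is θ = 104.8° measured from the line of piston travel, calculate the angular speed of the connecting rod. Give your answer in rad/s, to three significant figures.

ω = 418.7 rad/s (converted from 66.64 rev/s).
The rod makes angle φ with the slider axis where L sinφ = r sinθ; differentiating, L cosφ·φ̇ = r ω cosθ.
L cosφ = √(L² − r² sin²θ) = 0.17212 m.
|ω_rod| = r ω |cosθ| / √(L² − r² sin²θ) = 0.037·418.7·0.25545/0.17212 = 22.992 rad/s.

23.0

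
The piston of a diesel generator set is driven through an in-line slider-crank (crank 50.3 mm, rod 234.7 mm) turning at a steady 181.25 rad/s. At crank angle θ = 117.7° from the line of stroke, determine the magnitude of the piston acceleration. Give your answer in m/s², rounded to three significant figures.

970

ω = 181.2 rad/s
x(θ) = r cosθ + √(L² − r² sin²θ); with ω constant, a = ω²·d²x/dθ².
d²x/dθ² = −r cosθ − r²(cos2θ)/√u − r⁴ sin²2θ/(4u^{3/2}),  u = L² − r² sin²θ = 0.0531007 m².
Substituting r = 0.0503 m, L = 0.2347 m, θ = 117.7°: d²x/dθ² = +0.029528 m.
a = ω²·d²x/dθ² = (181.2)²·(+0.029528) = +970.03 m/s²;  |a| = 970.03 m/s².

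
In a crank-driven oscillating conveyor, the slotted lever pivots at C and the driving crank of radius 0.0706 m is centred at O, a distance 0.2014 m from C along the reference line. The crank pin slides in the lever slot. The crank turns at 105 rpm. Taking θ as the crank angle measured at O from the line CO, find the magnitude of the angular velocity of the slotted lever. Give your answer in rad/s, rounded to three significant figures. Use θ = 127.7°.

ω = 11 rad/s (from 105 rpm).
Crank pin A relative to C: A = (d + r cosθ, r sinθ); lever angle φ = atan2(r sinθ, d + r cosθ).
Differentiating tanφ: φ̇ = rω(d cosθ + r)/(d² + r² + 2dr cosθ).
d² + r² + 2dr cosθ = |CA|² = 0.0281559 m²;  d cosθ + r = -0.052562 m.
|ω_lever| = |0.0706·11·-0.052562| / 0.0281559 = 1.4492 rad/s.

1.45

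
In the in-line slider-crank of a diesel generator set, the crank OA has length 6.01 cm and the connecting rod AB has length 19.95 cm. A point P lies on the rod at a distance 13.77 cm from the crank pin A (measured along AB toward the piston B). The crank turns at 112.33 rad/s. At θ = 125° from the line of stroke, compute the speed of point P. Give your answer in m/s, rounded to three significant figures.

5.00

ω = 112.3 rad/s.  Crank-pin speed |V_A| = rω = 6.751 m/s, perpendicular to OA.
Rod angle: sinφ = −(r/L) sinθ ⇒ φ = -14.287°; ω_rod = −rω cosθ/√(L²−r²sin²θ) = +20.029 rad/s.
V_P = V_A + ω_rod × AP, with AP = 0.1377 m along the rod.
Components: V_Px = −rω sinθ − a·ω_rod·sinφ = -4.8495 m/s;  V_Py = rω cosθ + a·ω_rod·cosφ = -1.1995 m/s.
|V_P| = √(V_Px² + V_Py²) = 4.9957 m/s.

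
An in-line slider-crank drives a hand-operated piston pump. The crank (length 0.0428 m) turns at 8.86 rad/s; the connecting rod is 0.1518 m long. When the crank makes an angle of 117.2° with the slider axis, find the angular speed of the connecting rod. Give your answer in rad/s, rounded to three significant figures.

ω = 8.86 rad/s
The rod makes angle φ with the slider axis where L sinφ = r sinθ; differentiating, L cosφ·φ̇ = r ω cosθ.
L cosφ = √(L² − r² sin²θ) = 0.14695 m.
|ω_rod| = r ω |cosθ| / √(L² − r² sin²θ) = 0.0428·8.86·0.45710/0.14695 = 1.1796 rad/s.

1.18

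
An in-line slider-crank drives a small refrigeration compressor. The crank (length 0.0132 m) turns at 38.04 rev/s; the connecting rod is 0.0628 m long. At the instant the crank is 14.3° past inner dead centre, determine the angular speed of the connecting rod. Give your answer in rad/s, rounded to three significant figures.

48.7

ω = 239 rad/s (converted from 38.04 rev/s).
The rod makes angle φ with the slider axis where L sinφ = r sinθ; differentiating, L cosφ·φ̇ = r ω cosθ.
L cosφ = √(L² − r² sin²θ) = 0.062715 m.
|ω_rod| = r ω |cosθ| / √(L² − r² sin²θ) = 0.0132·239·0.96902/0.062715 = 48.747 rad/s.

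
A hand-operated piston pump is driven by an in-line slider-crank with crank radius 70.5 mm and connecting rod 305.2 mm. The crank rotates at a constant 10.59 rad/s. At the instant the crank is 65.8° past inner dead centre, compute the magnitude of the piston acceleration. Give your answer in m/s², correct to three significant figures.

ω = 10.59 rad/s
x(θ) = r cosθ + √(L² − r² sin²θ); with ω constant, a = ω²·d²x/dθ².
d²x/dθ² = −r cosθ − r²(cos2θ)/√u − r⁴ sin²2θ/(4u^{3/2}),  u = L² − r² sin²θ = 0.089012 m².
Substituting r = 0.0705 m, L = 0.3052 m, θ = 65.8°: d²x/dθ² = -0.017969 m.
a = ω²·d²x/dθ² = (10.59)²·(-0.017969) = -2.0152 m/s²;  |a| = 2.0152 m/s².

2.02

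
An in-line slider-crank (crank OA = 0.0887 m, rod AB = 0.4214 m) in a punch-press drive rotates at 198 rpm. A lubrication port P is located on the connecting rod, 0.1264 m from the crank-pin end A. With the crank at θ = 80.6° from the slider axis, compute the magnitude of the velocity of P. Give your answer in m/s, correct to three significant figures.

1.85

ω = 20.73 rad/s.  Crank-pin speed |V_A| = rω = 1.8392 m/s, perpendicular to OA.
Rod angle: sinφ = −(r/L) sinθ ⇒ φ = -11.985°; ω_rod = −rω cosθ/√(L²−r²sin²θ) = -0.7287 rad/s.
V_P = V_A + ω_rod × AP, with AP = 0.1264 m along the rod.
Components: V_Px = −rω sinθ − a·ω_rod·sinφ = -1.8336 m/s;  V_Py = rω cosθ + a·ω_rod·cosφ = +0.21028 m/s.
|V_P| = √(V_Px² + V_Py²) = 1.8456 m/s.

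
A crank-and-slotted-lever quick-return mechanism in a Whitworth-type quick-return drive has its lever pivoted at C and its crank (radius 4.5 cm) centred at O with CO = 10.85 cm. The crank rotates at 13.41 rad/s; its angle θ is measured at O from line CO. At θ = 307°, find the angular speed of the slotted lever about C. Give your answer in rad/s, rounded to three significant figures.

ω = 13.41 rad/s
Crank pin A relative to C: A = (d + r cosθ, r sinθ); lever angle φ = atan2(r sinθ, d + r cosθ).
Differentiating tanφ: φ̇ = rω(d cosθ + r)/(d² + r² + 2dr cosθ).
d² + r² + 2dr cosθ = |CA|² = 0.019674 m²;  d cosθ + r = +0.1103 m.
|ω_lever| = |0.045·13.41·+0.1103| / 0.019674 = 3.3831 rad/s.

3.38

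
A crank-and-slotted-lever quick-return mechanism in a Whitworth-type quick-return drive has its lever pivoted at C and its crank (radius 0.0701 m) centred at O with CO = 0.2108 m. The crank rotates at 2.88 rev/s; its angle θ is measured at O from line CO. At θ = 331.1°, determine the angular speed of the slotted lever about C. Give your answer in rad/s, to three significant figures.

4.29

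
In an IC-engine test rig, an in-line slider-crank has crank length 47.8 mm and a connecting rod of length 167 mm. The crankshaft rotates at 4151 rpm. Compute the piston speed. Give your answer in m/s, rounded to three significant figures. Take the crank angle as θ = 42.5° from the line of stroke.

17.1

ω = 2π·4151/60 = 434.7 rad/s
For an in-line slider-crank, x = r cosθ + √(L² − r² sin²θ), so v = −rω sinθ·[1 + r cosθ/√(L² − r² sin²θ)].
With r = 0.0478 m, L = 0.167 m, θ = 42.5°: √(L² − r² sin²θ) = 0.16385 m.
v = −0.0478·434.7·0.67559·[1 + 0.0478·0.73728/0.16385] = -17.057 m/s.
|v| = 17.057 m/s.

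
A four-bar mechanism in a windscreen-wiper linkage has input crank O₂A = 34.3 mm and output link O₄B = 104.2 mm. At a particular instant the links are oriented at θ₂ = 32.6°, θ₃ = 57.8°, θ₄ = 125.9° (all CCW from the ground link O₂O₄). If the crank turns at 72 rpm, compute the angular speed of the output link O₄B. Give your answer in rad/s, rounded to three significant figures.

ω₂ = 7.54 rad/s (from 72 rpm).
Differentiating the loop-closure r₂e^{iθ₂}+r₃e^{iθ₃}=r₁+r₄e^{iθ₄} gives r₂ω₂e^{iθ₂}+r₃ω₃e^{iθ₃}=r₄ω₄e^{iθ₄}.
Eliminating the other unknown: ω₄ = r₂ω₂ sin(θ₂−θ₃) / [r₄ sin(θ₄−θ₃)].
Numerator sine = -0.42578; denominator sine = +0.92784.
Result = 0.0343·7.54·(-0.42578) / (0.1042·(+0.92784)) = -1.1389 rad/s; magnitude 1.1389 rad/s.

1.14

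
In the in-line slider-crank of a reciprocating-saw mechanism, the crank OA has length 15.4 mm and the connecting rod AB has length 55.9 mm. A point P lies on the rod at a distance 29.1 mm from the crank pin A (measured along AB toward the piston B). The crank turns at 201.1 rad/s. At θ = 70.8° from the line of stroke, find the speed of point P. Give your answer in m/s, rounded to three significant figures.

3.11

ω = 201.1 rad/s.  Crank-pin speed |V_A| = rω = 3.0969 m/s, perpendicular to OA.
Rod angle: sinφ = −(r/L) sinθ ⇒ φ = -15.080°; ω_rod = −rω cosθ/√(L²−r²sin²θ) = -18.869 rad/s.
V_P = V_A + ω_rod × AP, with AP = 0.0291 m along the rod.
Components: V_Px = −rω sinθ − a·ω_rod·sinφ = -3.0675 m/s;  V_Py = rω cosθ + a·ω_rod·cosφ = +0.48829 m/s.
|V_P| = √(V_Px² + V_Py²) = 3.1062 m/s.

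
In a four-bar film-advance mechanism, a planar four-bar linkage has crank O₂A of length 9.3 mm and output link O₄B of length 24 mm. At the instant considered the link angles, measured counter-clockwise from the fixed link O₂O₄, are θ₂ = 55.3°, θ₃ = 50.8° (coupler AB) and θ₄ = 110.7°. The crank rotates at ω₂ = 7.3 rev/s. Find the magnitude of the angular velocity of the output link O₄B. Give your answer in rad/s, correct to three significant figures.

1.61

ω₂ = 45.87 rad/s (from 7.3 rev/s).
Differentiating the loop-closure r₂e^{iθ₂}+r₃e^{iθ₃}=r₁+r₄e^{iθ₄} gives r₂ω₂e^{iθ₂}+r₃ω₃e^{iθ₃}=r₄ω₄e^{iθ₄}.
Eliminating the other unknown: ω₄ = r₂ω₂ sin(θ₂−θ₃) / [r₄ sin(θ₄−θ₃)].
Numerator sine = +0.07846; denominator sine = +0.86515.
Result = 0.0093·45.87·(+0.07846) / (0.024·(+0.86515)) = +1.6119 rad/s; magnitude 1.6119 rad/s.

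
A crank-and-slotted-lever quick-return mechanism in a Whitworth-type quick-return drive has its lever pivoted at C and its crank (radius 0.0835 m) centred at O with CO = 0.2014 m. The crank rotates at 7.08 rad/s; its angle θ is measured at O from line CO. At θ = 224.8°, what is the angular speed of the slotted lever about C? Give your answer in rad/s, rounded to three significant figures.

1.48

ω = 7.08 rad/s
Crank pin A relative to C: A = (d + r cosθ, r sinθ); lever angle φ = atan2(r sinθ, d + r cosθ).
Differentiating tanφ: φ̇ = rω(d cosθ + r)/(d² + r² + 2dr cosθ).
d² + r² + 2dr cosθ = |CA|² = 0.0236686 m²;  d cosθ + r = -0.059408 m.
|ω_lever| = |0.0835·7.08·-0.059408| / 0.0236686 = 1.4838 rad/s.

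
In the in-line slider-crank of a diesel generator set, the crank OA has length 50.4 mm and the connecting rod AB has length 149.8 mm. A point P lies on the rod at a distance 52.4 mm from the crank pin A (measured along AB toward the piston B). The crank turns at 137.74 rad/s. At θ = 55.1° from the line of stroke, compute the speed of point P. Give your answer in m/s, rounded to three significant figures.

ω = 137.7 rad/s.  Crank-pin speed |V_A| = rω = 6.9421 m/s, perpendicular to OA.
Rod angle: sinφ = −(r/L) sinθ ⇒ φ = -16.018°; ω_rod = −rω cosθ/√(L²−r²sin²θ) = -27.586 rad/s.
V_P = V_A + ω_rod × AP, with AP = 0.0524 m along the rod.
Components: V_Px = −rω sinθ − a·ω_rod·sinφ = -6.0924 m/s;  V_Py = rω cosθ + a·ω_rod·cosφ = +2.5825 m/s.
|V_P| = √(V_Px² + V_Py²) = 6.6172 m/s.

6.62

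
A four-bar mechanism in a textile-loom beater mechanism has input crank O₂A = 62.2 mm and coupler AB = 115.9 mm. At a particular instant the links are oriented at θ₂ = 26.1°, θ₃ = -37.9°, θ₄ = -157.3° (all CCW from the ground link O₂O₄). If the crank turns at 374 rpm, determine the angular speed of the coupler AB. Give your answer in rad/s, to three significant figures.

1.43

ω₂ = 39.17 rad/s (from 374 rpm).
Differentiating the loop-closure r₂e^{iθ₂}+r₃e^{iθ₃}=r₁+r₄e^{iθ₄} gives r₂ω₂e^{iθ₂}+r₃ω₃e^{iθ₃}=r₄ω₄e^{iθ₄}.
Eliminating the other unknown: ω₃ = r₂ω₂ sin(θ₄−θ₂) / [r₃ sin(θ₃−θ₄)].
Numerator sine = +0.05931; denominator sine = +0.87121.
Result = 0.0622·39.17·(+0.05931) / (0.1159·(+0.87121)) = +1.4308 rad/s; magnitude 1.4308 rad/s.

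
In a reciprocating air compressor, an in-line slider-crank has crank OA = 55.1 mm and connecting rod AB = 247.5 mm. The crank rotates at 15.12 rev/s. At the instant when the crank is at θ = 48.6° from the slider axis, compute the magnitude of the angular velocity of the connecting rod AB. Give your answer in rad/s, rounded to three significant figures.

ω = 95 rad/s (converted from 15.12 rev/s).
The rod makes angle φ with the slider axis where L sinφ = r sinθ; differentiating, L cosφ·φ̇ = r ω cosθ.
L cosφ = √(L² − r² sin²θ) = 0.24402 m.
|ω_rod| = r ω |cosθ| / √(L² − r² sin²θ) = 0.0551·95·0.66131/0.24402 = 14.186 rad/s.

14.2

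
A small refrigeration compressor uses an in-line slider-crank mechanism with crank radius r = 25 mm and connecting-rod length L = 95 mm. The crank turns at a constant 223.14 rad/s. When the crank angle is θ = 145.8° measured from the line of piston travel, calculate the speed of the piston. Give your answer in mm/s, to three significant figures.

ω = 223.1 rad/s
For an in-line slider-crank, x = r cosθ + √(L² − r² sin²θ), so v = −rω sinθ·[1 + r cosθ/√(L² − r² sin²θ)].
With r = 0.025 m, L = 0.095 m, θ = 145.8°: √(L² − r² sin²θ) = 0.093955 m.
v = −0.025·223.1·0.56208·[1 + 0.025·-0.82708/0.093955] = -2.4455 m/s.
|v| = 2.4455 m/s = 2445.5 mm/s.

2450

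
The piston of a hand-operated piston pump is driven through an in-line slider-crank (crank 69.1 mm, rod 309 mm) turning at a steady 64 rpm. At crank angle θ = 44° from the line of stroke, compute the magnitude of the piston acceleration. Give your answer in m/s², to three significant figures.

2.27

ω = 2π·64/60 = 6.702 rad/s
x(θ) = r cosθ + √(L² − r² sin²θ); with ω constant, a = ω²·d²x/dθ².
d²x/dθ² = −r cosθ − r²(cos2θ)/√u − r⁴ sin²2θ/(4u^{3/2}),  u = L² − r² sin²θ = 0.0931769 m².
Substituting r = 0.0691 m, L = 0.309 m, θ = 44°: d²x/dθ² = -0.050452 m.
a = ω²·d²x/dθ² = (6.702)²·(-0.050452) = -2.2662 m/s²;  |a| = 2.2662 m/s².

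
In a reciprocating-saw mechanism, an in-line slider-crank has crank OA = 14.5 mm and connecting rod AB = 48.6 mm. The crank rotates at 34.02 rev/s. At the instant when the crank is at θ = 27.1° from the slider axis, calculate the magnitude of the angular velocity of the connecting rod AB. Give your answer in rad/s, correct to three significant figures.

57.3

ω = 213.8 rad/s (converted from 34.02 rev/s).
The rod makes angle φ with the slider axis where L sinφ = r sinθ; differentiating, L cosφ·φ̇ = r ω cosθ.
L cosφ = √(L² − r² sin²θ) = 0.048149 m.
|ω_rod| = r ω |cosθ| / √(L² − r² sin²θ) = 0.0145·213.8·0.89021/0.048149 = 57.304 rad/s.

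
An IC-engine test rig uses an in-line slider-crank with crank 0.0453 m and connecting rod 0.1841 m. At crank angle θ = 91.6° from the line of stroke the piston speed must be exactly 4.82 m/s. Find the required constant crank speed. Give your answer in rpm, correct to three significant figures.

1020

For an in-line slider-crank, |v_piston| = rω|sinθ|·[1 + r cosθ/√(L² − r² sin²θ)].
With r = 0.0453 m, L = 0.1841 m, θ = 91.6°: the bracketed kinematic factor |dx/dθ| = 0.044961 m.
ω = v/|dx/dθ| = 4.82/0.044961 = 107.2 rad/s.
N = 60ω/(2π) = 1023.7 rpm.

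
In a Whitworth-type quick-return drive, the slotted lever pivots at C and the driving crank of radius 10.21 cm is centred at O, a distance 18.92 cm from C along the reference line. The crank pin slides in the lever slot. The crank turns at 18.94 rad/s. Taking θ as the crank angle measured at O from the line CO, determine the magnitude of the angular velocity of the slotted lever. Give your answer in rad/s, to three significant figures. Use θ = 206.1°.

ω = 18.94 rad/s
Crank pin A relative to C: A = (d + r cosθ, r sinθ); lever angle φ = atan2(r sinθ, d + r cosθ).
Differentiating tanφ: φ̇ = rω(d cosθ + r)/(d² + r² + 2dr cosθ).
d² + r² + 2dr cosθ = |CA|² = 0.0115261 m²;  d cosθ + r = -0.067807 m.
|ω_lever| = |0.1021·18.94·-0.067807| / 0.0115261 = 11.376 rad/s.

11.4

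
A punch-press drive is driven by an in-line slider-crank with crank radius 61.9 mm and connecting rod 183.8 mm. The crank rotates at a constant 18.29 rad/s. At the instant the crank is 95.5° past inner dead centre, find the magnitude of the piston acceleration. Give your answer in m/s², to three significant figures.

ω = 18.29 rad/s
x(θ) = r cosθ + √(L² − r² sin²θ); with ω constant, a = ω²·d²x/dθ².
d²x/dθ² = −r cosθ − r²(cos2θ)/√u − r⁴ sin²2θ/(4u^{3/2}),  u = L² − r² sin²θ = 0.029986 m².
Substituting r = 0.0619 m, L = 0.1838 m, θ = 95.5°: d²x/dθ² = +0.027628 m.
a = ω²·d²x/dθ² = (18.29)²·(+0.027628) = +9.2421 m/s²;  |a| = 9.2421 m/s².

9.24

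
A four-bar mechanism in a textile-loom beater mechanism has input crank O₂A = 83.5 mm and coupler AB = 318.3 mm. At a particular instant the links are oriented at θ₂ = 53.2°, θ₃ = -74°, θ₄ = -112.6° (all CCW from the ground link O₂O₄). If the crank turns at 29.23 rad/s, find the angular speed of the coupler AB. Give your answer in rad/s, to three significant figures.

3.02

ω₂ = 29.23 rad/s
Differentiating the loop-closure r₂e^{iθ₂}+r₃e^{iθ₃}=r₁+r₄e^{iθ₄} gives r₂ω₂e^{iθ₂}+r₃ω₃e^{iθ₃}=r₄ω₄e^{iθ₄}.
Eliminating the other unknown: ω₃ = r₂ω₂ sin(θ₄−θ₂) / [r₃ sin(θ₃−θ₄)].
Numerator sine = -0.24531; denominator sine = +0.62388.
Result = 0.0835·29.23·(-0.24531) / (0.3183·(+0.62388)) = -3.015 rad/s; magnitude 3.015 rad/s.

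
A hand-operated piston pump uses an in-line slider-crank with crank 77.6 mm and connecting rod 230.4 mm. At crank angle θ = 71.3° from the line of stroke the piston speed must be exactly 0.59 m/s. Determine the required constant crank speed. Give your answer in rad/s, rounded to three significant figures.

7.21

For an in-line slider-crank, |v_piston| = rω|sinθ|·[1 + r cosθ/√(L² − r² sin²θ)].
With r = 0.0776 m, L = 0.2304 m, θ = 71.3°: the bracketed kinematic factor |dx/dθ| = 0.081878 m.
ω = v/|dx/dθ| = 0.59/0.081878 = 7.2058 rad/s.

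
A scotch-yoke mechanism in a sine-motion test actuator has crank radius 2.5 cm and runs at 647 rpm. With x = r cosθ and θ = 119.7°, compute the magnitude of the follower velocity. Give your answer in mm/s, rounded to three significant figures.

ω = 67.75 rad/s (from 647 rpm).
x = r cosθ ⇒ ẋ = −rω sinθ.
|v| = rω|sinθ| = 0.025·67.75·|sin 119.7°| = 1.4713 m/s = 1471.3 mm/s.

1470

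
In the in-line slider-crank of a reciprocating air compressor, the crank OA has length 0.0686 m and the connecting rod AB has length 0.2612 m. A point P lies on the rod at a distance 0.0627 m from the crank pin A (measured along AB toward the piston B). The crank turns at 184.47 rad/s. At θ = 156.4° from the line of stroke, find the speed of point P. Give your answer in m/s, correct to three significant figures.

ω = 184.5 rad/s.  Crank-pin speed |V_A| = rω = 12.655 m/s, perpendicular to OA.
Rod angle: sinφ = −(r/L) sinθ ⇒ φ = -6.036°; ω_rod = −rω cosθ/√(L²−r²sin²θ) = +44.643 rad/s.
V_P = V_A + ω_rod × AP, with AP = 0.0627 m along the rod.
Components: V_Px = −rω sinθ − a·ω_rod·sinφ = -4.772 m/s;  V_Py = rω cosθ + a·ω_rod·cosφ = -8.8126 m/s.
|V_P| = √(V_Px² + V_Py²) = 10.022 m/s.

10.0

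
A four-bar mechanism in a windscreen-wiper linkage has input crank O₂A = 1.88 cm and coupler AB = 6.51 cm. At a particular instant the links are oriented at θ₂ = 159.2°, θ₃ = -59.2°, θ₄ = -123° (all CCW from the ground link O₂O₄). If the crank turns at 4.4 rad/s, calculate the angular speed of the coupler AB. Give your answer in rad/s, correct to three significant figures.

ω₂ = 4.4 rad/s
Differentiating the loop-closure r₂e^{iθ₂}+r₃e^{iθ₃}=r₁+r₄e^{iθ₄} gives r₂ω₂e^{iθ₂}+r₃ω₃e^{iθ₃}=r₄ω₄e^{iθ₄}.
Eliminating the other unknown: ω₃ = r₂ω₂ sin(θ₄−θ₂) / [r₃ sin(θ₃−θ₄)].
Numerator sine = +0.97742; denominator sine = +0.89726.
Result = 0.0188·4.4·(+0.97742) / (0.0651·(+0.89726)) = +1.3842 rad/s; magnitude 1.3842 rad/s.

1.38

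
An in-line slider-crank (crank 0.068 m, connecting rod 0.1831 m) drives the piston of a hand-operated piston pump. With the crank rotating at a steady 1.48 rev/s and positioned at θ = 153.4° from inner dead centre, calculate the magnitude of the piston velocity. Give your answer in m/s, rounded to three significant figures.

ω = 2π·1.48 = 9.299 rad/s
For an in-line slider-crank, x = r cosθ + √(L² − r² sin²θ), so v = −rω sinθ·[1 + r cosθ/√(L² − r² sin²θ)].
With r = 0.068 m, L = 0.1831 m, θ = 153.4°: √(L² − r² sin²θ) = 0.18055 m.
v = −0.068·9.299·0.44776·[1 + 0.068·-0.89415/0.18055] = -0.18779 m/s.
|v| = 0.18779 m/s.

0.188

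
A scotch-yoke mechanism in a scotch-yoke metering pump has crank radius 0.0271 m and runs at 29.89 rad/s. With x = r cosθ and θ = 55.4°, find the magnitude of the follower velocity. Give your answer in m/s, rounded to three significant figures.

ω = 29.89 rad/s
x = r cosθ ⇒ ẋ = −rω sinθ.
|v| = rω|sinθ| = 0.0271·29.89·|sin 55.4°| = 0.66676 m/s.

0.667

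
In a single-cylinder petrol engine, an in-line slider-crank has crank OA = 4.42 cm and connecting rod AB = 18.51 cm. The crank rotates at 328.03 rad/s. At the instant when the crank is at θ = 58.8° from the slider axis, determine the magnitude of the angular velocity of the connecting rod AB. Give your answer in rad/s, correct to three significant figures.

41.5

ω = 328 rad/s
The rod makes angle φ with the slider axis where L sinφ = r sinθ; differentiating, L cosφ·φ̇ = r ω cosθ.
L cosφ = √(L² − r² sin²θ) = 0.1812 m.
|ω_rod| = r ω |cosθ| / √(L² − r² sin²θ) = 0.0442·328·0.51803/0.1812 = 41.451 rad/s.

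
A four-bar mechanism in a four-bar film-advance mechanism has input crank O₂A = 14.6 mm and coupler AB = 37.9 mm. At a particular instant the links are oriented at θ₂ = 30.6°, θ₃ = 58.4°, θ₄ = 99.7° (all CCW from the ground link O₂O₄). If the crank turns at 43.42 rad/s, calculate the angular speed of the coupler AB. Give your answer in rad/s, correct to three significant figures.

ω₂ = 43.42 rad/s
Differentiating the loop-closure r₂e^{iθ₂}+r₃e^{iθ₃}=r₁+r₄e^{iθ₄} gives r₂ω₂e^{iθ₂}+r₃ω₃e^{iθ₃}=r₄ω₄e^{iθ₄}.
Eliminating the other unknown: ω₃ = r₂ω₂ sin(θ₄−θ₂) / [r₃ sin(θ₃−θ₄)].
Numerator sine = +0.93420; denominator sine = -0.66000.
Result = 0.0146·43.42·(+0.93420) / (0.0379·(-0.66000)) = -23.676 rad/s; magnitude 23.676 rad/s.

23.7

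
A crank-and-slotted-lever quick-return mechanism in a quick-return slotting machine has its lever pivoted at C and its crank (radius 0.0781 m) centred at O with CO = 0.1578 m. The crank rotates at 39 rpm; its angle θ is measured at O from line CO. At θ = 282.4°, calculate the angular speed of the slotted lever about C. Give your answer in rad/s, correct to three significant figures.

ω = 4.084 rad/s (from 39 rpm).
Crank pin A relative to C: A = (d + r cosθ, r sinθ); lever angle φ = atan2(r sinθ, d + r cosθ).
Differentiating tanφ: φ̇ = rω(d cosθ + r)/(d² + r² + 2dr cosθ).
d² + r² + 2dr cosθ = |CA|² = 0.0362933 m²;  d cosθ + r = +0.11199 m.
|ω_lever| = |0.0781·4.084·+0.11199| / 0.0362933 = 0.98419 rad/s.

0.984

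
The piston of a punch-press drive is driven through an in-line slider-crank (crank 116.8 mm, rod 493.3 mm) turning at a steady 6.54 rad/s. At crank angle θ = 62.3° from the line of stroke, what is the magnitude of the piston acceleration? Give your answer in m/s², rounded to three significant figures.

ω = 6.54 rad/s
x(θ) = r cosθ + √(L² − r² sin²θ); with ω constant, a = ω²·d²x/dθ².
d²x/dθ² = −r cosθ − r²(cos2θ)/√u − r⁴ sin²2θ/(4u^{3/2}),  u = L² − r² sin²θ = 0.23265 m².
Substituting r = 0.1168 m, L = 0.4933 m, θ = 62.3°: d²x/dθ² = -0.038514 m.
a = ω²·d²x/dθ² = (6.54)²·(-0.038514) = -1.6473 m/s²;  |a| = 1.6473 m/s².

1.65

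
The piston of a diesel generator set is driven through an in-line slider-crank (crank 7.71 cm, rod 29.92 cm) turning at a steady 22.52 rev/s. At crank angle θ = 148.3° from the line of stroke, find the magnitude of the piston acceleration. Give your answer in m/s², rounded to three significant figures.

1130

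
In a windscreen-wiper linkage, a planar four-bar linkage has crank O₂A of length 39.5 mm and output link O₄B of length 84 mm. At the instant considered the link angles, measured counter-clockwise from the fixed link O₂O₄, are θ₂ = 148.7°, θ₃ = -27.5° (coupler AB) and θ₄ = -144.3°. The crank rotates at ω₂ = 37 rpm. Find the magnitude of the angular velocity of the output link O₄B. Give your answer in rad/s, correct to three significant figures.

ω₂ = 3.875 rad/s (from 37 rpm).
Differentiating the loop-closure r₂e^{iθ₂}+r₃e^{iθ₃}=r₁+r₄e^{iθ₄} gives r₂ω₂e^{iθ₂}+r₃ω₃e^{iθ₃}=r₄ω₄e^{iθ₄}.
Eliminating the other unknown: ω₄ = r₂ω₂ sin(θ₂−θ₃) / [r₄ sin(θ₄−θ₃)].
Numerator sine = +0.06627; denominator sine = -0.89259.
Result = 0.0395·3.875·(+0.06627) / (0.084·(-0.89259)) = -0.13528 rad/s; magnitude 0.13528 rad/s.

0.135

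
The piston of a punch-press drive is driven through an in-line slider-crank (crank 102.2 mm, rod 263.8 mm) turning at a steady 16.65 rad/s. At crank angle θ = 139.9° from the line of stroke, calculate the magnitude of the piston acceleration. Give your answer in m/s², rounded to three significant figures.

19.3

ω = 16.65 rad/s
x(θ) = r cosθ + √(L² − r² sin²θ); with ω constant, a = ω²·d²x/dθ².
d²x/dθ² = −r cosθ − r²(cos2θ)/√u − r⁴ sin²2θ/(4u^{3/2}),  u = L² − r² sin²θ = 0.0652569 m².
Substituting r = 0.1022 m, L = 0.2638 m, θ = 139.9°: d²x/dθ² = +0.069627 m.
a = ω²·d²x/dθ² = (16.65)²·(+0.069627) = +19.302 m/s²;  |a| = 19.302 m/s².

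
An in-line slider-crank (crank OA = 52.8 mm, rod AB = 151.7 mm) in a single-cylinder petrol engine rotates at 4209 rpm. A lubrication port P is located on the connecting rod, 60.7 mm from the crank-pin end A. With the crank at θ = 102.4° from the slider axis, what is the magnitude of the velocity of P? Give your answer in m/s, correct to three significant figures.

22.2

ω = 440.8 rad/s.  Crank-pin speed |V_A| = rω = 23.272 m/s, perpendicular to OA.
Rod angle: sinφ = −(r/L) sinθ ⇒ φ = -19.873°; ω_rod = −rω cosθ/√(L²−r²sin²θ) = +35.029 rad/s.
V_P = V_A + ω_rod × AP, with AP = 0.0607 m along the rod.
Components: V_Px = −rω sinθ − a·ω_rod·sinφ = -22.007 m/s;  V_Py = rω cosθ + a·ω_rod·cosφ = -2.9978 m/s.
|V_P| = √(V_Px² + V_Py²) = 22.21 m/s.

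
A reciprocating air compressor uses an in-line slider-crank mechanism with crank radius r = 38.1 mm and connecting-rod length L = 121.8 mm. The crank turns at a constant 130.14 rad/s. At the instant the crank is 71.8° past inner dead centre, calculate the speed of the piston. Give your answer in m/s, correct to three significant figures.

5.19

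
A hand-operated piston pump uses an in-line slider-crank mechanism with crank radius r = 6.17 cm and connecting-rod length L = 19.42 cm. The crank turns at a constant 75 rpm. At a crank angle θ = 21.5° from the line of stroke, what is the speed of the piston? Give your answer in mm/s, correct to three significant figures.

230

ω = 2π·75/60 = 7.854 rad/s
For an in-line slider-crank, x = r cosθ + √(L² − r² sin²θ), so v = −rω sinθ·[1 + r cosθ/√(L² − r² sin²θ)].
With r = 0.0617 m, L = 0.1942 m, θ = 21.5°: √(L² − r² sin²θ) = 0.19288 m.
v = −0.0617·7.854·0.36650·[1 + 0.0617·0.93042/0.19288] = -0.23046 m/s.
|v| = 0.23046 m/s = 230.46 mm/s.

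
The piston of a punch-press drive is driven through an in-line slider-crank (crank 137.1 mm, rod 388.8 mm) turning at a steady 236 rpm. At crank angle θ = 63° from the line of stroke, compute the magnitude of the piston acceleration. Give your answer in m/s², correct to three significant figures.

20.4

ω = 2π·236/60 = 24.71 rad/s
x(θ) = r cosθ + √(L² − r² sin²θ); with ω constant, a = ω²·d²x/dθ².
d²x/dθ² = −r cosθ − r²(cos2θ)/√u − r⁴ sin²2θ/(4u^{3/2}),  u = L² − r² sin²θ = 0.136243 m².
Substituting r = 0.1371 m, L = 0.3888 m, θ = 63°: d²x/dθ² = -0.03346 m.
a = ω²·d²x/dθ² = (24.71)²·(-0.03346) = -20.436 m/s²;  |a| = 20.436 m/s².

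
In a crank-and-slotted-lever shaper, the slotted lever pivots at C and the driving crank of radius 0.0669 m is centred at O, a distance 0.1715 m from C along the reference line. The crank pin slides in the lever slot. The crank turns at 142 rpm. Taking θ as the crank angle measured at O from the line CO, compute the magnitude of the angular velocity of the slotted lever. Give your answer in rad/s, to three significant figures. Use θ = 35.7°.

3.91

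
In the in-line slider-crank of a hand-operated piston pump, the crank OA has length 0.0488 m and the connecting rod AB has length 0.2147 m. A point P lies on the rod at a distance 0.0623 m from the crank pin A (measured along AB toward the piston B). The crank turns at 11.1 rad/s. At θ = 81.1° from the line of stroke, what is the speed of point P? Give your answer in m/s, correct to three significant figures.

ω = 11.1 rad/s.  Crank-pin speed |V_A| = rω = 0.54168 m/s, perpendicular to OA.
Rod angle: sinφ = −(r/L) sinθ ⇒ φ = -12.977°; ω_rod = −rω cosθ/√(L²−r²sin²θ) = -0.40056 rad/s.
V_P = V_A + ω_rod × AP, with AP = 0.0623 m along the rod.
Components: V_Px = −rω sinθ − a·ω_rod·sinφ = -0.54076 m/s;  V_Py = rω cosθ + a·ω_rod·cosφ = +0.059486 m/s.
|V_P| = √(V_Px² + V_Py²) = 0.54402 m/s.

0.544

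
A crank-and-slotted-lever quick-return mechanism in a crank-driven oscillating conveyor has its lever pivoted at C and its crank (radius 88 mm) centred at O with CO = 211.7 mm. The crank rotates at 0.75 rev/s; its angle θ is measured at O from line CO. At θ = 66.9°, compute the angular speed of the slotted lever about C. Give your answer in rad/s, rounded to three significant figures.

ω = 4.712 rad/s (from 0.75 rev/s).
Crank pin A relative to C: A = (d + r cosθ, r sinθ); lever angle φ = atan2(r sinθ, d + r cosθ).
Differentiating tanφ: φ̇ = rω(d cosθ + r)/(d² + r² + 2dr cosθ).
d² + r² + 2dr cosθ = |CA|² = 0.0671791 m²;  d cosθ + r = +0.17106 m.
|ω_lever| = |0.088·4.712·+0.17106| / 0.0671791 = 1.0559 rad/s.

1.06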